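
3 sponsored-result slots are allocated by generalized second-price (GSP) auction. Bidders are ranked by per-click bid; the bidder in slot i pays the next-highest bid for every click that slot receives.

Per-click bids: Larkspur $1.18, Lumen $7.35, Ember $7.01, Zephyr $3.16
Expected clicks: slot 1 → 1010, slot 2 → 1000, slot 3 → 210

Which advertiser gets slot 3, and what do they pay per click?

Ranked by bid: $7.35 (Lumen) > $7.01 (Ember) > $3.16 (Zephyr) > $1.18 (Larkspur)
Slot 3 goes to the third-ranked bidder, Zephyr, who pays the next bid down: $1.18/click.

Zephyr; $1.18 per click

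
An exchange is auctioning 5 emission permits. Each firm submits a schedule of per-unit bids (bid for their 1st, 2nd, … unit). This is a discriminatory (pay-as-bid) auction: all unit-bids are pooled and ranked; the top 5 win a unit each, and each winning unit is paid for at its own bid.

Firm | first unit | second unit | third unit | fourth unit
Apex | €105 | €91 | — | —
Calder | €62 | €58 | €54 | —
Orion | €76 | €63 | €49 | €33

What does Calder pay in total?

Pooled unit-bids ranked (top 5): 105 (Apex-1), 91 (Apex-2), 76 (Orion-1), 63 (Orion-2), 62 (Calder-1)
Next rejected bid: €58 (not a price — pay-as-bid).
Calder's winning unit-bids: 62 = €62.

Calder pays €62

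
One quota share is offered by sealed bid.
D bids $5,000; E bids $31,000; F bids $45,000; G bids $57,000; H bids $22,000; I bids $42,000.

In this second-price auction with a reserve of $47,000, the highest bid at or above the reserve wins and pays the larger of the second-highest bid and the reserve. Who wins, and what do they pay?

G pays $47,000

Bids in order: 57,000 (G) > 45,000 (F) > 42,000 (I) > 31,000 (E) > 22,000 (H) > 5,000 (D)
Highest eligible bid: G at $57,000.
max(second-highest $45,000, reserve $47,000) = $47,000.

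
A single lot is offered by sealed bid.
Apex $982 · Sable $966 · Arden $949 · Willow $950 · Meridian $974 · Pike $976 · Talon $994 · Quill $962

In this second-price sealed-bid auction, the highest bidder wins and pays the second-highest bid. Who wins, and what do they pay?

Talon pays $982

Rule: the highest bidder wins and pays the second-highest bid.
Bids in order: 994 (Talon) > 982 (Apex) > 976 (Pike) > 974 (Meridian) > 966 (Sable) > 962 (Quill) > …
Talon wins with the highest bid; price is set by the runner-up at $982.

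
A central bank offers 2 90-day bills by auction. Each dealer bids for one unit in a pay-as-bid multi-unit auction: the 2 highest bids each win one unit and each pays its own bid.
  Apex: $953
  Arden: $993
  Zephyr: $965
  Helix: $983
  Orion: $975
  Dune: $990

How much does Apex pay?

Ordering the bids: 993 (Arden), 990 (Dune), 983 (Helix), 975 (Orion), …
The 2 highest are Arden, Dune.
Apex does not win → $0.

Apex pays $0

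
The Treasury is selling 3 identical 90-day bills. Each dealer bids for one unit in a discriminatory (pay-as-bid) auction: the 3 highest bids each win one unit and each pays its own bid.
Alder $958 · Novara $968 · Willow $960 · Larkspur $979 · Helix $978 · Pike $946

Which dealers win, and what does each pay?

Bids ranked high→low: 979 (Larkspur), 978 (Helix), 968 (Novara), 960 (Willow), 958 (Alder), …
Top 3: Larkspur, Helix, Novara.
Each winner pays its own bid: Larkspur $979, Helix $978, Novara $968.

Larkspur $979, Helix $978, Novara $968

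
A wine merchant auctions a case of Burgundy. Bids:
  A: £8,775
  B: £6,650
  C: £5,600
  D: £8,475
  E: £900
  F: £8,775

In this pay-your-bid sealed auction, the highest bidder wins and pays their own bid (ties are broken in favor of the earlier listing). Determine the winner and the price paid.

Bids ranked: 8,775 (A) > 8,775 (F) > 8,475 (D) > 6,650 (B) > 5,600 (C) > 900 (E)
Tie at £8,775 → A wins by tie-break.
A is highest → pays own bid, £8,775.

A pays £8,775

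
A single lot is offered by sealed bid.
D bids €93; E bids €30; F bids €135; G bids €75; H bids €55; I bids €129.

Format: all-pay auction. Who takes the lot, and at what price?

Sorting bids: 135 (F) > 129 (I) > 93 (D) > 75 (G) > 55 (H) > 30 (E)
F wins with the top bid; all bids are sunk regardless.

F pays €135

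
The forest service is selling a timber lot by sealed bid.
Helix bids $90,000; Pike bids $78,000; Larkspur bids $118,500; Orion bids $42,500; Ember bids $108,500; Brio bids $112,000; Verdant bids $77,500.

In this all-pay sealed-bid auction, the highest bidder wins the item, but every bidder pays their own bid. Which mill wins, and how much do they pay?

Larkspur pays $118,500

Sorting bids: 118,500 (Larkspur) > 112,000 (Brio) > 108,500 (Ember) > 90,000 (Helix) > 78,000 (Pike) > 77,500 (Verdant) > …
Larkspur is highest and takes the item; every bidder forfeits their bid.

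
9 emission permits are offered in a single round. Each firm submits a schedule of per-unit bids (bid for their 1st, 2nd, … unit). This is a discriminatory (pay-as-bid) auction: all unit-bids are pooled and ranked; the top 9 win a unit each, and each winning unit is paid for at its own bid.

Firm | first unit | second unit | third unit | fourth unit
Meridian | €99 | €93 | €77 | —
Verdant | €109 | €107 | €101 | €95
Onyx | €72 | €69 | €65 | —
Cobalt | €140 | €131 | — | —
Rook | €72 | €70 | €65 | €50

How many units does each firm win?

Cobalt 2, Meridian 3, Verdant 4

All unit-bids, highest first — top 9: 140 (Cobalt-1), 131 (Cobalt-2), 109 (Verdant-1), 107 (Verdant-2), 101 (Verdant-3), 99 (Meridian-1), 95 (Verdant-4), 93 (Meridian-2), 77 (Meridian-3)
Next rejected bid: €72 (not a price — pay-as-bid).
Allocation: Cobalt 2, Meridian 3, Verdant 4.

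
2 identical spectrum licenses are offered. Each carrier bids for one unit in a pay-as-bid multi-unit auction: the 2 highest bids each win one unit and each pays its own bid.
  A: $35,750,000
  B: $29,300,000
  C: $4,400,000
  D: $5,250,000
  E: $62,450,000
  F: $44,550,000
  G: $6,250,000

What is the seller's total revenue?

Ordering the bids: 62,450,000 (E), 44,550,000 (F), 35,750,000 (A), 29,300,000 (B), …
The 2 highest are E, F.
Total revenue = 62,450,000 + 44,550,000 = $107,000,000.

Total revenue: $107,000,000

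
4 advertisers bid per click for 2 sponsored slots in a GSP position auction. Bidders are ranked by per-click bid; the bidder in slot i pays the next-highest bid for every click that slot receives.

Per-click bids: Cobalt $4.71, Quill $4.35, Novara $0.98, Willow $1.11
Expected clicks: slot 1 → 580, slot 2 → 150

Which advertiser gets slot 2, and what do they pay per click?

Quill; $1.11 per click

Per-click bids in order: $4.71 (Cobalt) > $4.35 (Quill) > $1.11 (Willow) > …
Slot 2 goes to the second-ranked bidder, Quill, who pays the next bid down: $1.11/click.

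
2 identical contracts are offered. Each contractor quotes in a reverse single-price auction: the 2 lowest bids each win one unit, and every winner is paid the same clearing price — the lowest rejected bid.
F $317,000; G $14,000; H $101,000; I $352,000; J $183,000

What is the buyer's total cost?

Total cost: $366,000

Bids ranked low→high: 14,000 (G), 101,000 (H), 183,000 (J), 317,000 (F), …
Winners (2 units): G, H.
Lowest unsuccessful bid: $183,000 → clearing price.
Total cost = 2 × $183,000 = $366,000.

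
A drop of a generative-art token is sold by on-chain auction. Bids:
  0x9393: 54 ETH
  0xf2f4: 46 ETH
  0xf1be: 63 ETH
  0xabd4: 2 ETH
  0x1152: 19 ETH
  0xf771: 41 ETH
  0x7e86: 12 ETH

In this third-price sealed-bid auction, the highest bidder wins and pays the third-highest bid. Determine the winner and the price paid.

Rule: the highest bidder wins and pays the third-highest bid.
Sorting bids: 63 (0xf1be) > 54 (0x9393) > 46 (0xf2f4) > 41 (0xf771) > 19 (0x1152) > 12 (0x7e86) > …
0xf1be is highest; pays the third-highest bid, 46 ETH.

0xf1be pays 46 ETH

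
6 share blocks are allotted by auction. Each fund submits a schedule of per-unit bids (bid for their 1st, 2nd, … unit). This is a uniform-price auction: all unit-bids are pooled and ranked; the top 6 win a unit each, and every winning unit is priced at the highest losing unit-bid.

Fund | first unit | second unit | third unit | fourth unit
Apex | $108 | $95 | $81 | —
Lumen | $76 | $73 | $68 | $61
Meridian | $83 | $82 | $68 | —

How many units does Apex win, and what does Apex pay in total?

Apex: 3 units, pays $219

All unit-bids, highest first — top 6: 108 (Apex-1), 95 (Apex-2), 83 (Meridian-1), 82 (Meridian-2), 81 (Apex-3), 76 (Lumen-1)
The (k+1)-th unit-bid is $73.
Apex wins 3 unit(s) at $73 each.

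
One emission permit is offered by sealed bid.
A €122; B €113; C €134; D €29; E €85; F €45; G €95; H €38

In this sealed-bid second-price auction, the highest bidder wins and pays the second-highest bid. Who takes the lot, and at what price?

C pays €122

Bids in order: 134 (C) > 122 (A) > 113 (B) > 95 (G) > 85 (E) > 45 (F) > …
C is highest; pays the second-highest bid, €122.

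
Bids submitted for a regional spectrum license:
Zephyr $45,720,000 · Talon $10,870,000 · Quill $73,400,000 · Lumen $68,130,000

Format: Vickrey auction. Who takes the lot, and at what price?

Sorting bids: 73,400,000 (Quill) > 68,130,000 (Lumen) > 45,720,000 (Zephyr) > 10,870,000 (Talon)
Second-price: Quill pays Lumen's bid of $68,130,000.

Quill pays $68,130,000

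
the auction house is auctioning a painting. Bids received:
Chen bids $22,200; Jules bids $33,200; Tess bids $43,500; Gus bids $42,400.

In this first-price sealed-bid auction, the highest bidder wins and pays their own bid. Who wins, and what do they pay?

Rule: the highest bidder wins and pays their own bid.
Bids ranked: 43,500 (Tess) > 42,400 (Gus) > 33,200 (Jules) > 22,200 (Chen)
First-price: Tess pays what they bid, $43,500.

Tess pays $43,500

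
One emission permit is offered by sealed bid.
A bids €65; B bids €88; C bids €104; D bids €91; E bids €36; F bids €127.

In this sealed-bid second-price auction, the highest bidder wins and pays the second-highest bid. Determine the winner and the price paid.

Bids in order: 127 (F) > 104 (C) > 91 (D) > 88 (B) > 65 (A) > 36 (E)
Second-price: F pays C's bid of €104.

F pays €104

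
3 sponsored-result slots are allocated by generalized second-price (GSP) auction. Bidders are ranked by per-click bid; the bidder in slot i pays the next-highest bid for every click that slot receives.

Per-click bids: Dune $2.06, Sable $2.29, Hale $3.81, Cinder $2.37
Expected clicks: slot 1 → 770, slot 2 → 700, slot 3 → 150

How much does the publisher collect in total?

Total revenue: $3736.90

Per-click bids in order: $3.81 (Hale) > $2.37 (Cinder) > $2.29 (Sable) > $2.06 (Dune)
Slot 1: Hale pays $2.37 × 770 = $1824.90
Slot 2: Cinder pays $2.29 × 700 = $1603.00
Slot 3: Sable pays $2.06 × 150 = $309.00
Total = $3736.90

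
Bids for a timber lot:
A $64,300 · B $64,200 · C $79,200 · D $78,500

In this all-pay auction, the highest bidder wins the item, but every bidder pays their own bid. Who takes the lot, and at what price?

C pays $79,200

Sorting bids: 79,200 (C) > 78,500 (D) > 64,300 (A) > 64,200 (B)
C is highest and takes the item; every bidder forfeits their bid.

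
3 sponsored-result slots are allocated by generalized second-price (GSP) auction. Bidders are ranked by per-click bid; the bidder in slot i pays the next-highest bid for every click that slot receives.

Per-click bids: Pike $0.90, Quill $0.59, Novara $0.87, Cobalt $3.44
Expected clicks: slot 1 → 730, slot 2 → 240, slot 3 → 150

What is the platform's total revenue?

Per-click bids in order: $3.44 (Cobalt) > $0.90 (Pike) > $0.87 (Novara) > $0.59 (Quill)
Slot 1: Cobalt pays $0.90 × 730 = $657.00
Slot 2: Pike pays $0.87 × 240 = $208.80
Slot 3: Novara pays $0.59 × 150 = $88.50
Total = $954.30

Total revenue: $954.30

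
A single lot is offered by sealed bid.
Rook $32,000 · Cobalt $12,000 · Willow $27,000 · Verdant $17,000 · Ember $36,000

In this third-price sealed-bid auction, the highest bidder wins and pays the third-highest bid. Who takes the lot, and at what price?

Ember pays $27,000

Rule: the highest bidder wins and pays the third-highest bid.
Sorting bids: 36,000 (Ember) > 32,000 (Rook) > 27,000 (Willow) > 17,000 (Verdant) > 12,000 (Cobalt)
Ember is highest; pays the third-highest bid, $27,000.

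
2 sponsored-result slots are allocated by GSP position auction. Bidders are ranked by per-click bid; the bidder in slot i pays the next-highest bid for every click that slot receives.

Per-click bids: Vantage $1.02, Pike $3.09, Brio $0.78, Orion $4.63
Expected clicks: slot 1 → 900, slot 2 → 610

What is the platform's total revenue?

Total revenue: $3403.20

Ranked by bid: $4.63 (Orion) > $3.09 (Pike) > $1.02 (Vantage) > …
Slot 1: Orion pays $3.09 × 900 = $2781.00
Slot 2: Pike pays $1.02 × 610 = $622.20
Total = $3403.20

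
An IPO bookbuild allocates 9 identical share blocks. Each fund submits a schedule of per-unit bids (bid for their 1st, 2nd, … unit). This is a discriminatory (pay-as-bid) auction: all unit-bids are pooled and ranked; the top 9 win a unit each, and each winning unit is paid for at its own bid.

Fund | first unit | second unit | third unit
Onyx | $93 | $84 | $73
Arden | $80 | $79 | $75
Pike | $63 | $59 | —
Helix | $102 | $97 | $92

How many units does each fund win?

Arden 3, Helix 3, Onyx 3

Pooled unit-bids ranked (top 9): 102 (Helix-1), 97 (Helix-2), 93 (Onyx-1), 92 (Helix-3), 84 (Onyx-2), 80 (Arden-1), 79 (Arden-2), 75 (Arden-3), 73 (Onyx-3)
Next rejected bid: $63 (not a price — pay-as-bid).
Allocation: Arden 3, Helix 3, Onyx 3.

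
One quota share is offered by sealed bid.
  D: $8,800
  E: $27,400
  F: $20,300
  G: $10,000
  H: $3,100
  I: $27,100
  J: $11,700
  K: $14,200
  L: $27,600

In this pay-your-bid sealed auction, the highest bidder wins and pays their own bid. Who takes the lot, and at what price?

Rule: the highest bidder wins and pays their own bid.
Bids ranked: 27,600 (L) > 27,400 (E) > 27,100 (I) > 20,300 (F) > 14,200 (K) > 11,700 (J) > …
L has the highest bid and pays exactly that: $27,600.

L pays $27,600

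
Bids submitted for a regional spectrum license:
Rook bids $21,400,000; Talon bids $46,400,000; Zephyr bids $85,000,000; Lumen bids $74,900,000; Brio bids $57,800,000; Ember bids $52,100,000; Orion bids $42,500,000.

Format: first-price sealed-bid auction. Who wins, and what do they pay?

Sorting bids: 85,000,000 (Zephyr) > 74,900,000 (Lumen) > 57,800,000 (Brio) > 52,100,000 (Ember) > 46,400,000 (Talon) > 42,500,000 (Orion) > …
Zephyr has the highest bid and pays exactly that: $85,000,000.

Zephyr pays $85,000,000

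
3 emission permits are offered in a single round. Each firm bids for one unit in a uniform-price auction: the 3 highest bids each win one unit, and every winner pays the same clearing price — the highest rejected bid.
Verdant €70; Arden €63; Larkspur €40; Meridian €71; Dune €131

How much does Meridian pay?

Meridian pays €63

Bids ranked high→low: 131 (Dune), 71 (Meridian), 70 (Verdant), 63 (Arden), 40 (Larkspur)
Top 3: Dune, Meridian, Verdant.
Clearing price = highest rejected bid = €63.
Meridian wins → pays €63.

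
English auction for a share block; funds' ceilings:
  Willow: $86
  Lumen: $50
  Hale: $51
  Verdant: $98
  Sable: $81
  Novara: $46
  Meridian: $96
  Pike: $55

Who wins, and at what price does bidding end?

Verdant wins at $96

Rule: the price rises until one bidder remains; the winner pays the price at which the last rival dropped out.
Sorting limits: 98 (Verdant) > 96 (Meridian) > 86 (Willow) > 81 (Sable) > 55 (Pike) > 51 (Hale) > …
Bidding ends when Meridian exits at $96; Verdant takes it.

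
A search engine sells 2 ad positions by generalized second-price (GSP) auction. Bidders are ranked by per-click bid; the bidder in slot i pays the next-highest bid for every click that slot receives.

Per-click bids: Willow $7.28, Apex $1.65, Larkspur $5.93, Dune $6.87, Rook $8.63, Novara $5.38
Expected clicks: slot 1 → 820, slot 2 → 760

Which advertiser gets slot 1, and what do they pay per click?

Rook; $7.28 per click

Per-click bids in order: $8.63 (Rook) > $7.28 (Willow) > $6.87 (Dune) > …
Slot 1 goes to the first-ranked bidder, Rook, who pays the next bid down: $7.28/click.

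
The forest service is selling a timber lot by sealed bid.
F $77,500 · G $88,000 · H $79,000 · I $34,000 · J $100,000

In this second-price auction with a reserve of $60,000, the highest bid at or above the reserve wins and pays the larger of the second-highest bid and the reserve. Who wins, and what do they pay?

J pays $88,000

Second-price auction with a reserve of $60,000: the highest bid at or above the reserve wins and pays the larger of the second-highest bid and the reserve.
Sorting bids: 100,000 (J) > 88,000 (G) > 79,000 (H) > 77,500 (F) > 34,000 (I)
J has the top bid at or above the reserve ($100,000).
Second-highest bid $88,000 exceeds the reserve $60,000 → payment $88,000.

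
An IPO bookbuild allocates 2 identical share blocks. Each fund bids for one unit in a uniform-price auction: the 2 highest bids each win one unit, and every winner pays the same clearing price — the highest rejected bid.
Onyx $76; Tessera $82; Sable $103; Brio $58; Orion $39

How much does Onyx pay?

Onyx pays $0

Bids ranked high→low: 103 (Sable), 82 (Tessera), 76 (Onyx), 58 (Brio), …
Top 2: Sable, Tessera.
First losing bid is Onyx's $76, which sets the uniform price.
Onyx does not win → pays $0.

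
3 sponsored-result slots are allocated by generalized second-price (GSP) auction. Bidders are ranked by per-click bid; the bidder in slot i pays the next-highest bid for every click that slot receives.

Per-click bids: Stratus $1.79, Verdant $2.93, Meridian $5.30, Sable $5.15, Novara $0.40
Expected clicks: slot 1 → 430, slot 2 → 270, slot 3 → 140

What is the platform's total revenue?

Per-click bids in order: $5.30 (Meridian) > $5.15 (Sable) > $2.93 (Verdant) > $1.79 (Stratus) > …
Slot 1: Meridian pays $5.15 × 430 = $2214.50
Slot 2: Sable pays $2.93 × 270 = $791.10
Slot 3: Verdant pays $1.79 × 140 = $250.60
Total = $3256.20

Total revenue: $3256.20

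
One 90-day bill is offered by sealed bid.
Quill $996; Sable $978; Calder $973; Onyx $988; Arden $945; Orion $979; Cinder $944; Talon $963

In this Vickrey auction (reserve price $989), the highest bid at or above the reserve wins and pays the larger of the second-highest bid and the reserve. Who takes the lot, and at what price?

Quill pays $989

Bids ranked: 996 (Quill) > 988 (Onyx) > 979 (Orion) > 978 (Sable) > 973 (Calder) > 963 (Talon) > …
Highest eligible bid: Quill at $996.
max(second-highest $988, reserve $989) = $989.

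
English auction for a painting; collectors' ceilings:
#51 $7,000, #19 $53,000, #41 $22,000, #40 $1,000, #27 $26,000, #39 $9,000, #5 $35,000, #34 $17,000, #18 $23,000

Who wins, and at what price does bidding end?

#19 wins at $35,000

Limits ranked: 53,000 (#19) > 35,000 (#5) > 26,000 (#27) > 23,000 (#18) > 22,000 (#41) > 17,000 (#34) > …
#5 is the last rival to drop out, at $35,000; #19 remains and wins at that price.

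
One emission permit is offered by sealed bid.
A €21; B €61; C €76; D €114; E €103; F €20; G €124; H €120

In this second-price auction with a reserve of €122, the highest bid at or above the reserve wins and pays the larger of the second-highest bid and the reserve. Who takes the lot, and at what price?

Rule: the highest bid at or above the reserve wins and pays the larger of the second-highest bid and the reserve.
Sorting bids: 124 (G) > 120 (H) > 114 (D) > 103 (E) > 76 (C) > 61 (B) > …
G has the top bid at or above the reserve (€124).
max(second-highest €120, reserve €122) = €122.

G pays €122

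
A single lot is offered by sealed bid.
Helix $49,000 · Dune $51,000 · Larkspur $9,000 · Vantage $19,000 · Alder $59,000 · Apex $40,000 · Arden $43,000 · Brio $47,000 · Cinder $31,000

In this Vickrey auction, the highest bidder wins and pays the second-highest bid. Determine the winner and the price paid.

Alder pays $51,000

Bids ranked: 59,000 (Alder) > 51,000 (Dune) > 49,000 (Helix) > 47,000 (Brio) > 43,000 (Arden) > 40,000 (Apex) > …
Second-price: Alder pays Dune's bid of $51,000.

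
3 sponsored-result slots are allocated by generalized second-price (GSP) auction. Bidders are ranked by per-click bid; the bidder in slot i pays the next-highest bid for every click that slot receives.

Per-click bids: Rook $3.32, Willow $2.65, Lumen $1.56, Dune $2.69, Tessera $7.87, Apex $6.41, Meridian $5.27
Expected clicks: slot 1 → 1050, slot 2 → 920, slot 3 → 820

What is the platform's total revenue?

Sorting advertisers: $7.87 (Tessera) > $6.41 (Apex) > $5.27 (Meridian) > $3.32 (Rook) > …
Slot 1: Tessera pays $6.41 × 1050 = $6730.50
Slot 2: Apex pays $5.27 × 920 = $4848.40
Slot 3: Meridian pays $3.32 × 820 = $2722.40
Total = $14301.30

Total revenue: $14301.30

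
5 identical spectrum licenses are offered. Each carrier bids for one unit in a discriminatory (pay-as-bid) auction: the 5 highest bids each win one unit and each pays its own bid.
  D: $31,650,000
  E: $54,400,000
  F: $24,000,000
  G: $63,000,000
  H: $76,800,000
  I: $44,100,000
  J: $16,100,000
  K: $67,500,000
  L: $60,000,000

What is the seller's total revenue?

Total revenue: $321,700,000

Bids ranked high→low: 76,800,000 (H), 67,500,000 (K), 63,000,000 (G), 60,000,000 (L), 54,400,000 (E), 44,100,000 (I), 31,650,000 (D), …
The 5 highest are H, K, G, L, E.
Total revenue = 76,800,000 + 67,500,000 + 63,000,000 + 60,000,000 + 54,400,000 = $321,700,000.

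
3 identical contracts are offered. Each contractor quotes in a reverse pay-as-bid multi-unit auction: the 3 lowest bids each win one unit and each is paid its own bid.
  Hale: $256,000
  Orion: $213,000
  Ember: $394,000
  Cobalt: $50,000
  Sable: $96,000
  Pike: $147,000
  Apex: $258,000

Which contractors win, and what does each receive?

Cobalt $50,000, Sable $96,000, Pike $147,000

Bids ranked low→high: 50,000 (Cobalt), 96,000 (Sable), 147,000 (Pike), 213,000 (Orion), 256,000 (Hale), …
The 3 lowest are Cobalt, Sable, Pike.
Each winner is paid its own bid: Cobalt $50,000, Sable $96,000, Pike $147,000.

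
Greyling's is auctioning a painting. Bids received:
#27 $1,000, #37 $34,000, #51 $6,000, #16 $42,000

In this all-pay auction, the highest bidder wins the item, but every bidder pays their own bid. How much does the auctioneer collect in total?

Rule: the highest bidder wins the item, but every bidder pays their own bid.
Sorting bids: 42,000 (#16) > 34,000 (#37) > 6,000 (#51) > 1,000 (#27)
#16 wins with the top bid; all bids are sunk regardless.
Every bidder forfeits their bid regardless of winning.
Revenue = 1,000 + 34,000 + 6,000 + 42,000 = $83,000.

Total revenue: $83,000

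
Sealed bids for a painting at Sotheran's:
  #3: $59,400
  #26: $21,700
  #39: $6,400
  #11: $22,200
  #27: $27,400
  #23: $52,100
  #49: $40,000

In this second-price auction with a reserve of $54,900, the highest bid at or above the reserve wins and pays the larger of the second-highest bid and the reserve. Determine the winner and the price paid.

#3 pays $54,900

Bids in order: 59,400 (#3) > 52,100 (#23) > 40,000 (#49) > 27,400 (#27) > 22,200 (#11) > 21,700 (#26) > …
#3 has the top bid at or above the reserve ($59,400).
max(second-highest $52,100, reserve $54,900) = $54,900.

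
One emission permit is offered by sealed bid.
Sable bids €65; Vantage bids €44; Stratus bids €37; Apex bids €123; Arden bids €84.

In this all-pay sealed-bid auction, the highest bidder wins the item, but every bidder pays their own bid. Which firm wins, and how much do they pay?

Apex pays €123

Rule: the highest bidder wins the item, but every bidder pays their own bid.
Sorting bids: 123 (Apex) > 84 (Arden) > 65 (Sable) > 44 (Vantage) > 37 (Stratus)
Apex wins with the top bid; all bids are sunk regardless.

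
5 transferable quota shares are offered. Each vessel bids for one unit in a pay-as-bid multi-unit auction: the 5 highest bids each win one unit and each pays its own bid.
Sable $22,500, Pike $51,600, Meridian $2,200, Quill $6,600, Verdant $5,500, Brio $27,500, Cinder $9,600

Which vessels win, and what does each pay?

Pike $51,600, Brio $27,500, Sable $22,500, Cinder $9,600, Quill $6,600

Ordering the bids: 51,600 (Pike), 27,500 (Brio), 22,500 (Sable), 9,600 (Cinder), 6,600 (Quill), 5,500 (Verdant), 2,200 (Meridian)
Winners (5 units): Pike, Brio, Sable, Cinder, Quill.
Each winner pays its own bid: Pike $51,600, Brio $27,500, Sable $22,500, Cinder $9,600, Quill $6,600.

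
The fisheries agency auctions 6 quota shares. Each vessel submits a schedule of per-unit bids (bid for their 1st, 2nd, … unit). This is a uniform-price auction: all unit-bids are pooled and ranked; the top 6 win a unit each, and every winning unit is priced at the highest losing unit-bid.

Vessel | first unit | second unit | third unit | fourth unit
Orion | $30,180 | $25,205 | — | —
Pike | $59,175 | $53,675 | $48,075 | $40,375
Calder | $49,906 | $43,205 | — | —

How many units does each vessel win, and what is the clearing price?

Calder 2, Pike 4; clearing price $30,180

All unit-bids, highest first — top 6: 59,175 (Pike-1), 53,675 (Pike-2), 49,906 (Calder-1), 48,075 (Pike-3), 43,205 (Calder-2), 40,375 (Pike-4)
The (k+1)-th unit-bid is $30,180.
Allocation: Calder 2, Pike 4.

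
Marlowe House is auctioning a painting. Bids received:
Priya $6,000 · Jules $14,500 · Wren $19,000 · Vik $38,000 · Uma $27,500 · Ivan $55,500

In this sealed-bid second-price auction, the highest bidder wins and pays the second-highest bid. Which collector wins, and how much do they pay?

Ivan pays $38,000

Bids in order: 55,500 (Ivan) > 38,000 (Vik) > 27,500 (Uma) > 19,000 (Wren) > 14,500 (Jules) > 6,000 (Priya)
Second-price: Ivan pays Vik's bid of $38,000.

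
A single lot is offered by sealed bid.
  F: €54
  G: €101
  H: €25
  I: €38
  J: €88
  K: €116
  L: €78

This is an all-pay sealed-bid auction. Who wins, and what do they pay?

K pays €116

Sorting bids: 116 (K) > 101 (G) > 88 (J) > 78 (L) > 54 (F) > 38 (I) > …
K is highest and takes the item; every bidder forfeits their bid.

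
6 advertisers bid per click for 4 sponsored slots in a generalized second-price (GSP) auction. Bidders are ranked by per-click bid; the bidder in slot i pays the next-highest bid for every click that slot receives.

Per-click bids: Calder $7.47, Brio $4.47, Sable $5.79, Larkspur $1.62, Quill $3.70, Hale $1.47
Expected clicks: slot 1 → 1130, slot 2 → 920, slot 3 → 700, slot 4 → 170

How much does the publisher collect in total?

Per-click bids in order: $7.47 (Calder) > $5.79 (Sable) > $4.47 (Brio) > $3.70 (Quill) > $1.62 (Larkspur) > …
Slot 1: Calder pays $5.79 × 1130 = $6542.70
Slot 2: Sable pays $4.47 × 920 = $4112.40
Slot 3: Brio pays $3.70 × 700 = $2590.00
Slot 4: Quill pays $1.62 × 170 = $275.40
Total = $13520.50

Total revenue: $13520.50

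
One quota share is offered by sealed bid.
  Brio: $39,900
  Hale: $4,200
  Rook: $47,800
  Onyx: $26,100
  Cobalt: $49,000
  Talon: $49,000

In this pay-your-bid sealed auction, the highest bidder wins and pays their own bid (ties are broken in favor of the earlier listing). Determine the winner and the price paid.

Cobalt pays $49,000

Pay-your-bid sealed auction: the highest bidder wins and pays their own bid.
Bids in order: 49,000 (Cobalt) > 49,000 (Talon) > 47,800 (Rook) > 39,900 (Brio) > 26,100 (Onyx) > 4,200 (Hale)
Cobalt and Talon tie at $49,000; tie-break gives it to Cobalt.
Cobalt is highest → pays own bid, $49,000.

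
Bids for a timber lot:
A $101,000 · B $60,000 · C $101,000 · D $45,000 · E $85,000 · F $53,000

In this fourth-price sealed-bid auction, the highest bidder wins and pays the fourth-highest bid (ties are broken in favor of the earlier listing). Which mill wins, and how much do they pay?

A pays $60,000

Sorting bids: 101,000 (A) > 101,000 (C) > 85,000 (E) > 60,000 (B) > 53,000 (F) > 45,000 (D)
Tie at $101,000 → A wins by tie-break.
A is highest; pays the fourth-highest bid, $60,000.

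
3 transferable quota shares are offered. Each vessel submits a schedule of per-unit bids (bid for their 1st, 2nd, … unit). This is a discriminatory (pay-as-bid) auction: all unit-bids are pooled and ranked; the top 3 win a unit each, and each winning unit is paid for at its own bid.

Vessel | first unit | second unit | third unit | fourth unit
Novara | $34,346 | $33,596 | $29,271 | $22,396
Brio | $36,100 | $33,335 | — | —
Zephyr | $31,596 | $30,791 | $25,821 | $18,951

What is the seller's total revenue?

Merging the schedules and taking the best 3: 36,100 (Brio-1), 34,346 (Novara-1), 33,596 (Novara-2)
Next rejected bid: $33,335 (not a price — pay-as-bid).
Each winning unit pays its own bid.
Revenue = 36,100 + 34,346 + 33,596 = $104,042.

Total revenue: $104,042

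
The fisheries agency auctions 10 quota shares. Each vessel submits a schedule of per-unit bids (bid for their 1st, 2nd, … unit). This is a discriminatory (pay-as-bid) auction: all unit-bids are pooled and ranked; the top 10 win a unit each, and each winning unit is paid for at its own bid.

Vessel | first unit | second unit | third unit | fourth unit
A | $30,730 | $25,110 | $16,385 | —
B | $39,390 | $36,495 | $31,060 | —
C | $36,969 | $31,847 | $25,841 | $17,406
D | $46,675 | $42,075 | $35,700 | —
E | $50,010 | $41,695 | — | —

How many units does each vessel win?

Merging the schedules and taking the best 10: 50,010 (E-1), 46,675 (D-1), 42,075 (D-2), 41,695 (E-2), 39,390 (B-1), 36,969 (C-1), 36,495 (B-2), 35,700 (D-3), 31,847 (C-2), 31,060 (B-3)
Next rejected bid: $30,730 (not a price — pay-as-bid).
Allocation: B 3, C 2, D 3, E 2.

B 3, C 2, D 3, E 2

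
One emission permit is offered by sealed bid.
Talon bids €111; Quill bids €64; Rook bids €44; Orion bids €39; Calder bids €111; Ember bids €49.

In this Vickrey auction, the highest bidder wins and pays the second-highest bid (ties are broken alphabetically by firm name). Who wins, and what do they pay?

Rule: the highest bidder wins and pays the second-highest bid.
Bids ranked: 111 (Calder) > 111 (Talon) > 64 (Quill) > 49 (Ember) > 44 (Rook) > 39 (Orion)
Tie at €111 → Calder wins by tie-break.
Calder is highest; pays the second-highest bid, €111.

Calder pays €111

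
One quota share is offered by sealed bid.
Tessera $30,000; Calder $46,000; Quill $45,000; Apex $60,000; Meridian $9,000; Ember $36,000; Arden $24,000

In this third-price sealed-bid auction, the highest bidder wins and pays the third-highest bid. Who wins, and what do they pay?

Rule: the highest bidder wins and pays the third-highest bid.
Bids in order: 60,000 (Apex) > 46,000 (Calder) > 45,000 (Quill) > 36,000 (Ember) > 30,000 (Tessera) > 24,000 (Arden) > …
Apex wins; payment is bid #3 in the ranking = $45,000.

Apex pays $45,000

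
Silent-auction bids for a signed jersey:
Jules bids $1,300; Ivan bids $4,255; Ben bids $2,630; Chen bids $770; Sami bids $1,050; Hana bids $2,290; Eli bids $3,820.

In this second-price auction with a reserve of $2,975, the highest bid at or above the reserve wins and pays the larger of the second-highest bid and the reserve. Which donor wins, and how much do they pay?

Bids in order: 4,255 (Ivan) > 3,820 (Eli) > 2,630 (Ben) > 2,290 (Hana) > 1,300 (Jules) > 1,050 (Sami) > …
Highest eligible bid: Ivan at $4,255.
max(second-highest $3,820, reserve $2,975) = $3,820; the reserve does not bind.

Ivan pays $3,820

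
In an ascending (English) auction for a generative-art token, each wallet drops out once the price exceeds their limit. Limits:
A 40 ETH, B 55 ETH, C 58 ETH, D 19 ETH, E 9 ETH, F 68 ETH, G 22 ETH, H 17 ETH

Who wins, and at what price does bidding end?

F wins at 58 ETH

Rule: the price rises until one bidder remains; the winner pays the price at which the last rival dropped out.
Sorting limits: 68 (F) > 58 (C) > 55 (B) > 40 (A) > 22 (G) > 19 (D) > …
Bidding ends when C exits at 58 ETH; F takes it.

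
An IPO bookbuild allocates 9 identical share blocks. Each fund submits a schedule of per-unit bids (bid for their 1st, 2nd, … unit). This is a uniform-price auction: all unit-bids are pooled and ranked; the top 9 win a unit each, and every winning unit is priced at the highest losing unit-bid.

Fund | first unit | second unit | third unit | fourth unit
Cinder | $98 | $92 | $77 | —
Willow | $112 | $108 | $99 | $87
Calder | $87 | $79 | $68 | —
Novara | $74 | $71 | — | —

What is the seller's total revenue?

Total revenue: $666

Pooled unit-bids ranked (top 9): 112 (Willow-1), 108 (Willow-2), 99 (Willow-3), 98 (Cinder-1), 92 (Cinder-2), 87 (Willow-4), 87 (Calder-1), 79 (Calder-2), 77 (Cinder-3)
First bid not allocated: $74.
Allocation: Calder 2, Cinder 3, Willow 4. Every unit priced at $74.
Revenue = 9 × 74 = $666.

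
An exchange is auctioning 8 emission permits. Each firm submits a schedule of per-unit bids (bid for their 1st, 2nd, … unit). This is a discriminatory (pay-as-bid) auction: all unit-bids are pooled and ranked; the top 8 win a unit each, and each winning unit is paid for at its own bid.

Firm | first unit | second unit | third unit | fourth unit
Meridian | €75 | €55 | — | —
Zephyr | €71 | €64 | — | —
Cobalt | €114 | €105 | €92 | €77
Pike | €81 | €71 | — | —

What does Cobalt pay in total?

Pooled unit-bids ranked (top 8): 114 (Cobalt-1), 105 (Cobalt-2), 92 (Cobalt-3), 81 (Pike-1), 77 (Cobalt-4), 75 (Meridian-1), 71 (Zephyr-1), 71 (Pike-2)
Next rejected bid: €64 (not a price — pay-as-bid).
Cobalt's winning unit-bids: 114 + 105 + 92 + 77 = €388.

Cobalt pays €388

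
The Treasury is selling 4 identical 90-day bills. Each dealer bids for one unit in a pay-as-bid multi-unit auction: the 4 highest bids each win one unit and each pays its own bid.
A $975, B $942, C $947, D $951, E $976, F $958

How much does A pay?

A pays $975

Bids ranked high→low: 976 (E), 975 (A), 958 (F), 951 (D), 947 (C), 942 (B)
Winners (4 units): E, A, F, D.
A wins → own bid $975.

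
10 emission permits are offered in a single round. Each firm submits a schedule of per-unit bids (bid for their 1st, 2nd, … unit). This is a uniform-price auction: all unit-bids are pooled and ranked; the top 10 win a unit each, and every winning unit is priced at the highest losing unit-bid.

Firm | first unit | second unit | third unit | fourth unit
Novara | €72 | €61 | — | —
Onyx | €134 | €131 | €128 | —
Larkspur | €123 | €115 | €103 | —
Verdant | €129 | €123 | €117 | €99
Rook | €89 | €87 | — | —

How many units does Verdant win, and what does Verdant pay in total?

Pooled unit-bids ranked (top 10): 134 (Onyx-1), 131 (Onyx-2), 129 (Verdant-1), 128 (Onyx-3), 123 (Larkspur-1), 123 (Verdant-2), 117 (Verdant-3), 115 (Larkspur-2), 103 (Larkspur-3), 99 (Verdant-4)
First bid not allocated: €89.
Verdant wins 4 unit(s) at €89 each.

Verdant: 4 units, pays €356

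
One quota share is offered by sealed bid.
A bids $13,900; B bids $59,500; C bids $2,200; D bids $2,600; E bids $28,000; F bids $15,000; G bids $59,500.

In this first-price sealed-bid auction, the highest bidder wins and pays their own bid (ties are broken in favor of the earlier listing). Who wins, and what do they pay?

First-price sealed-bid auction: the highest bidder wins and pays their own bid.
Sorting bids: 59,500 (B) > 59,500 (G) > 28,000 (E) > 15,000 (F) > 13,900 (A) > 2,600 (D) > …
Tie at $59,500 → B wins by tie-break.
B is highest → pays own bid, $59,500.

B pays $59,500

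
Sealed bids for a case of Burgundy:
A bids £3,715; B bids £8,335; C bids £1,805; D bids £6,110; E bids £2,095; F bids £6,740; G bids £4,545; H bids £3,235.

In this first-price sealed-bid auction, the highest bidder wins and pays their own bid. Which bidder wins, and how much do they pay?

B pays £8,335

Rule: the highest bidder wins and pays their own bid.
Bids ranked: 8,335 (B) > 6,740 (F) > 6,110 (D) > 4,545 (G) > 3,715 (A) > 3,235 (H) > …
First-price: B pays what they bid, £8,335.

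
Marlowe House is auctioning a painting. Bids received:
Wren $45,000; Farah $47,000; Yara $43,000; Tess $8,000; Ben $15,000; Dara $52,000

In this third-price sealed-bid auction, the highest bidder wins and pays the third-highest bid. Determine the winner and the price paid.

Dara pays $45,000

Bids ranked: 52,000 (Dara) > 47,000 (Farah) > 45,000 (Wren) > 43,000 (Yara) > 15,000 (Ben) > 8,000 (Tess)
Dara is highest; pays the third-highest bid, $45,000.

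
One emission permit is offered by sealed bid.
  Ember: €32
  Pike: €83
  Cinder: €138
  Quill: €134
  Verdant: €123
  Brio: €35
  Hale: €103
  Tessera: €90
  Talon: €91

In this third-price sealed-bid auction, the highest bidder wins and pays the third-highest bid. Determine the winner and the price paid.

Bids ranked: 138 (Cinder) > 134 (Quill) > 123 (Verdant) > 103 (Hale) > 91 (Talon) > 90 (Tessera) > …
Cinder wins; payment is bid #3 in the ranking = €123.

Cinder pays €123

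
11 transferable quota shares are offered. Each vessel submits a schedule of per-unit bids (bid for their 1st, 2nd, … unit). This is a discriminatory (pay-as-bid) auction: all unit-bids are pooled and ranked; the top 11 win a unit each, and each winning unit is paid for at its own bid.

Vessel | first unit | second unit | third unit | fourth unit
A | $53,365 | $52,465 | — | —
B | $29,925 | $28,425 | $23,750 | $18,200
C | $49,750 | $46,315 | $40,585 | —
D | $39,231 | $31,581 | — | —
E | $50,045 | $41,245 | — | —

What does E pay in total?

E pays $91,290

Merging the schedules and taking the best 11: 53,365 (A-1), 52,465 (A-2), 50,045 (E-1), 49,750 (C-1), 46,315 (C-2), 41,245 (E-2), 40,585 (C-3), 39,231 (D-1), 31,581 (D-2), 29,925 (B-1), 28,425 (B-2)
Next rejected bid: $23,750 (not a price — pay-as-bid).
E's winning unit-bids: 50,045 + 41,245 = $91,290.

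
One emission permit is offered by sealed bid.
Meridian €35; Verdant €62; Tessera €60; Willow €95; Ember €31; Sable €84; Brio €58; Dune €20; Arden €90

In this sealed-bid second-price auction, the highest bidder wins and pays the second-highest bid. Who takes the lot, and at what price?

Rule: the highest bidder wins and pays the second-highest bid.
Bids ranked: 95 (Willow) > 90 (Arden) > 84 (Sable) > 62 (Verdant) > 60 (Tessera) > 58 (Brio) > …
Willow is highest; pays the second-highest bid, €90.

Willow pays €90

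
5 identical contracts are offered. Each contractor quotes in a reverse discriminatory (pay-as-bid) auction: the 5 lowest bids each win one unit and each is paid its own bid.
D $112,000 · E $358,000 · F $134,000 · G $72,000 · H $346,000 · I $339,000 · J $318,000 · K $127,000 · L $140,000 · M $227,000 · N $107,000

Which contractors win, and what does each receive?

Ordering the bids: 72,000 (G), 107,000 (N), 112,000 (D), 127,000 (K), 134,000 (F), 140,000 (L), 227,000 (M), …
Lowest 5: G, N, D, K, F.
Each winner is paid its own bid: G $72,000, N $107,000, D $112,000, K $127,000, F $134,000.

G $72,000, N $107,000, D $112,000, K $127,000, F $134,000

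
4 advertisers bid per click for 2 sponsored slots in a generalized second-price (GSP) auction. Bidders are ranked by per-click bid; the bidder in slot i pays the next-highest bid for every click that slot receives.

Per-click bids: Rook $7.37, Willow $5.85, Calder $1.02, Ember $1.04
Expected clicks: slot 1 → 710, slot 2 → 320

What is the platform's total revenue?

Sorting advertisers: $7.37 (Rook) > $5.85 (Willow) > $1.04 (Ember) > …
Slot 1: Rook pays $5.85 × 710 = $4153.50
Slot 2: Willow pays $1.04 × 320 = $332.80
Total = $4486.30

Total revenue: $4486.30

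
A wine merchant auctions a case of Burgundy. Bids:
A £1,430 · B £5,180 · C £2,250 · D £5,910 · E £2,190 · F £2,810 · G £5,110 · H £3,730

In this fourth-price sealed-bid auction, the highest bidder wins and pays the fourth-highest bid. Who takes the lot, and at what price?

Bids in order: 5,910 (D) > 5,180 (B) > 5,110 (G) > 3,730 (H) > 2,810 (F) > 2,250 (C) > …
D wins; payment is bid #4 in the ranking = £3,730.

D pays £3,730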